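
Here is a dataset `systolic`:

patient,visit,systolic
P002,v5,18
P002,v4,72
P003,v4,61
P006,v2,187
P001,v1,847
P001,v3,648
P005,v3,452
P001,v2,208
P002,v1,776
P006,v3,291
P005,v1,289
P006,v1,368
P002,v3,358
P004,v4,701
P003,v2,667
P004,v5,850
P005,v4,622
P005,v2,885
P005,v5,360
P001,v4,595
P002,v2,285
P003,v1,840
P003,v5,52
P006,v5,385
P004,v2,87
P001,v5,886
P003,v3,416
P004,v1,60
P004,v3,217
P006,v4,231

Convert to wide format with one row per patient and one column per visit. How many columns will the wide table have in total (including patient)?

6

1 column for patient plus 5 distinct visit values → 6 columns.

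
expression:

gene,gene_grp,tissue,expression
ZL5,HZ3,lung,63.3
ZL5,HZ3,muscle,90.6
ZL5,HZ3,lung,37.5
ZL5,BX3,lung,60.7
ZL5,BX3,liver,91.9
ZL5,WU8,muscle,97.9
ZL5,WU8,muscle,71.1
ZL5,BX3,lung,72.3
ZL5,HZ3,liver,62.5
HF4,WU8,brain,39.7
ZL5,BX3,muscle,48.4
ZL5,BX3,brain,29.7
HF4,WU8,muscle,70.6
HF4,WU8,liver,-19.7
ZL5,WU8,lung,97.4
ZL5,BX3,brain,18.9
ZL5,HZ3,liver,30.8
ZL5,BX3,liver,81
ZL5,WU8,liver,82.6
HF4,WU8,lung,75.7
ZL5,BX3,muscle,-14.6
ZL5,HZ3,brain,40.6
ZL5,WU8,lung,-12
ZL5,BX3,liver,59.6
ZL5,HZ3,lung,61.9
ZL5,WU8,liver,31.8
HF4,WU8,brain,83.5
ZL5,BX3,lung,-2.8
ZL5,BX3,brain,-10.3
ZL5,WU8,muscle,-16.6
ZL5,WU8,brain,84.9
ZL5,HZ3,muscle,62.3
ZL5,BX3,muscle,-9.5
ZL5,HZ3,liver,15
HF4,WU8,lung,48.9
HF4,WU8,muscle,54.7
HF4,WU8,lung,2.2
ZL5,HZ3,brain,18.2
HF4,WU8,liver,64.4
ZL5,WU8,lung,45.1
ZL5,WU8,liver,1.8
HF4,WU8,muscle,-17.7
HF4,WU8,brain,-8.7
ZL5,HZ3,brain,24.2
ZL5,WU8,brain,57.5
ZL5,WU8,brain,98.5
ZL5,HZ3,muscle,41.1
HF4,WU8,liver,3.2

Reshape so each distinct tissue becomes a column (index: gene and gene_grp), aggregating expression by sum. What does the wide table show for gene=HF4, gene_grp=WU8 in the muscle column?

Rows with gene=HF4, gene_grp=WU8 and tissue=muscle: expression values are 70.6, 54.7, -17.7.
70.6 + 54.7 + -17.7 = 107.6.

107.6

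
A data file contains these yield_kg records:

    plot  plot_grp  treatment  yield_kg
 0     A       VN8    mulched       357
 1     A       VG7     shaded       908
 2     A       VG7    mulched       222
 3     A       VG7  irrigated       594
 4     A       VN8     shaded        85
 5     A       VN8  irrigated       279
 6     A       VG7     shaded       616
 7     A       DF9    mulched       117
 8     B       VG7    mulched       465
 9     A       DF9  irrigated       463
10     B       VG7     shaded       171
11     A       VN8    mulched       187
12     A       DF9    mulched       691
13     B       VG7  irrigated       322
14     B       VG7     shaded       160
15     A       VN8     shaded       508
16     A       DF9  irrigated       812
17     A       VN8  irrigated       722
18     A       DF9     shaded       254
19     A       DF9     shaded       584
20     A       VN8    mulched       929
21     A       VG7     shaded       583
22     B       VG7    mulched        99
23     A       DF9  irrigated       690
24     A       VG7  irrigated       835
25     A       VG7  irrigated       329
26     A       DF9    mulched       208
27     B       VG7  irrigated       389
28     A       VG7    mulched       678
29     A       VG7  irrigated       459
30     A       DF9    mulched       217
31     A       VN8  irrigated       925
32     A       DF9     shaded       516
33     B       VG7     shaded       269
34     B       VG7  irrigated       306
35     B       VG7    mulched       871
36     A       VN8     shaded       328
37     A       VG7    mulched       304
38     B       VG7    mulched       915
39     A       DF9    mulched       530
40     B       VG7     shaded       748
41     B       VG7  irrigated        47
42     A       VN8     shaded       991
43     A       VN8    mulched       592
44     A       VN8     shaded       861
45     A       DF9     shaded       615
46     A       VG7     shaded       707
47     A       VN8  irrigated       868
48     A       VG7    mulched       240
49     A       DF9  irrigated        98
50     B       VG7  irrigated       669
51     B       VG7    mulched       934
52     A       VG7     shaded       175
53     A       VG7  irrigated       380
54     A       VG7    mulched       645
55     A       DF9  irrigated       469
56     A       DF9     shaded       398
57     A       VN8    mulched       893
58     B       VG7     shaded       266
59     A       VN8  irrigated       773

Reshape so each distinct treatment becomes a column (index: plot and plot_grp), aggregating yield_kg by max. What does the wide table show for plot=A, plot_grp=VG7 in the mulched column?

678

Rows with plot=A, plot_grp=VG7 and treatment=mulched: yield_kg values are 222, 678, 304, 240, 645.
max(222, 678, 304, 240, 645) = 678.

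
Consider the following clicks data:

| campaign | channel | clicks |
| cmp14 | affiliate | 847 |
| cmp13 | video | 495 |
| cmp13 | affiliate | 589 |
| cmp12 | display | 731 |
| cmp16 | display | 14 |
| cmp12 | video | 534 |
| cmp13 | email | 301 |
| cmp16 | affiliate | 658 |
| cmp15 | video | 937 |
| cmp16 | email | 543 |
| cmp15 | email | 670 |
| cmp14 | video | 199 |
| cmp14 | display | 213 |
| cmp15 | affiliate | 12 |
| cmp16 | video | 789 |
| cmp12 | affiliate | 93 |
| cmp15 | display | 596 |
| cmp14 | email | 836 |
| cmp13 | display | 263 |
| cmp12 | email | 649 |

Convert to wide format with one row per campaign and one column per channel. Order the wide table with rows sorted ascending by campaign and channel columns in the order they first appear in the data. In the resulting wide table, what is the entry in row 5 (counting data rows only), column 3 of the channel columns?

14

With rows sorted ascending by campaign, row 5 is campaign=cmp16. channel columns in first-appearance order: affiliate, video, display, email; column 3 is display.
Long rows with campaign=cmp16, channel=display: clicks = 14.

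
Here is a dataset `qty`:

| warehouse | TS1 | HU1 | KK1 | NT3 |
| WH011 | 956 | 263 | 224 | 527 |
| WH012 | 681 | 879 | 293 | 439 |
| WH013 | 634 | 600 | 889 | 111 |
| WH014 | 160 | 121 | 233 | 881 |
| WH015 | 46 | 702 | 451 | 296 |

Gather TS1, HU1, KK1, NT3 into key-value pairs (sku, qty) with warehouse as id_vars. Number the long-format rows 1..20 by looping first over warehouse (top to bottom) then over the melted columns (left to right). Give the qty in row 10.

20 rows total (5 × 4). Row 10: index ⌊(10-1)/4⌋ = 2 into warehouse → WH013; (10-1) mod 4 = 1 into the melted columns → HU1.
So row 10 is (WH013, HU1, 600); qty = 600.

600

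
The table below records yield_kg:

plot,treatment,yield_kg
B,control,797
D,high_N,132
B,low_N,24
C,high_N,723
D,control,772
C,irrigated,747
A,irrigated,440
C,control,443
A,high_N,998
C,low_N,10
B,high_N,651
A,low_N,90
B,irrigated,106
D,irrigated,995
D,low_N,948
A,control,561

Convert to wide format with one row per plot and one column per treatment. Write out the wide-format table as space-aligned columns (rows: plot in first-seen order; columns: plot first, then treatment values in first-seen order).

plot  control  high_N  low_N  irrigated
B     797      651     24     106      
D     772      132     948    995      
C     443      723     10     747      
A     561      998     90     440      

Columns: plot plus the 4 distinct treatment values (control, high_N, low_N, irrigated).
For example, row B column control takes yield_kg=797 from the long row (B, control).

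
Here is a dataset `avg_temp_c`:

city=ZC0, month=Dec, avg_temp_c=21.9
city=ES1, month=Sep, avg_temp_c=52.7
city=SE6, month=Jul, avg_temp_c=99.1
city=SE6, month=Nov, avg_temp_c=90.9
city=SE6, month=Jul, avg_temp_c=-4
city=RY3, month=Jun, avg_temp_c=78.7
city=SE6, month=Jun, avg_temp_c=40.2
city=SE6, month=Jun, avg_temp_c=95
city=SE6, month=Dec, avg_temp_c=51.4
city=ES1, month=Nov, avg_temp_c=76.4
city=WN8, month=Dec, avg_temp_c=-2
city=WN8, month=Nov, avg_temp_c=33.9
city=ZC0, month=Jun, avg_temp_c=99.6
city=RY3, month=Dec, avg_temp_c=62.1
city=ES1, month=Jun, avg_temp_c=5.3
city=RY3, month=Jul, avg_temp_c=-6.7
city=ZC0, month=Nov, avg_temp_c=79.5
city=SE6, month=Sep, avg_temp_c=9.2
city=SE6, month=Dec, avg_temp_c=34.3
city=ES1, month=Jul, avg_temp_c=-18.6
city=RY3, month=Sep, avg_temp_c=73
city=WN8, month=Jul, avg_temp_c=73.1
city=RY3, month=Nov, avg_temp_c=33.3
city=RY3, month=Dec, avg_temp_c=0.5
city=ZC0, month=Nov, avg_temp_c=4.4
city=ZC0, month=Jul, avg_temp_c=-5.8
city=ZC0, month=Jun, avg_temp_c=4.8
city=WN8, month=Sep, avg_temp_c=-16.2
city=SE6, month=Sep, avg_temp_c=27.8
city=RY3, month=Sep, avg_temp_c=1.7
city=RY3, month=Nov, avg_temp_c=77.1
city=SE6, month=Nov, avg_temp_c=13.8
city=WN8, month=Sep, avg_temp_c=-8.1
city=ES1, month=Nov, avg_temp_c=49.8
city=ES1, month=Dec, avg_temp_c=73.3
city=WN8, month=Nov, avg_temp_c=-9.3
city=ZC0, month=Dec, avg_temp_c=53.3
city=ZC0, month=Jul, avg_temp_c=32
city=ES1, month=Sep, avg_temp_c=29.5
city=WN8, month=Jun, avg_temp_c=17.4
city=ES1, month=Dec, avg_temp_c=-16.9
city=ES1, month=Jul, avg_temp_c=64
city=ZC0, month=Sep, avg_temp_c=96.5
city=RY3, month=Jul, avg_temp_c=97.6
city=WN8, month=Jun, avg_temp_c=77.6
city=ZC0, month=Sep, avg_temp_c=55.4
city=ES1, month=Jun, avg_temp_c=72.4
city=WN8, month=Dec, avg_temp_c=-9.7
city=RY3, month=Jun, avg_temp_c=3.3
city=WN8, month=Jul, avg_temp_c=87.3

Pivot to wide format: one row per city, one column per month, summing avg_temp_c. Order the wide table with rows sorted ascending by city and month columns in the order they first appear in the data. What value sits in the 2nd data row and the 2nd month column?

With rows sorted ascending by city, row 2 is city=RY3. month columns in first-appearance order: Dec, Sep, Jul, Nov, Jun; column 2 is Sep.
Long rows with city=RY3, month=Sep: 73 + 1.7 = 74.7.

74.7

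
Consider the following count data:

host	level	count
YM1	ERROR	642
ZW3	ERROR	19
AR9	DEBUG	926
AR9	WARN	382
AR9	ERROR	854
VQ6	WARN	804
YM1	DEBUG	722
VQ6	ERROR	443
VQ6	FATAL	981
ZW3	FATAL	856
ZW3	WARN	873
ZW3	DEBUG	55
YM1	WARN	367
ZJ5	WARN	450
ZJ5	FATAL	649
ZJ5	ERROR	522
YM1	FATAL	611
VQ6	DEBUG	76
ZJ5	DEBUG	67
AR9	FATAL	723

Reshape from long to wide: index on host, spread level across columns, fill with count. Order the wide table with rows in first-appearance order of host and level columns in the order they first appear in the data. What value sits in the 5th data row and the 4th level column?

649

With rows in first-appearance order of host, row 5 is host=ZJ5. level columns in first-appearance order: ERROR, DEBUG, WARN, FATAL; column 4 is FATAL.
Long rows with host=ZJ5, level=FATAL: count = 649.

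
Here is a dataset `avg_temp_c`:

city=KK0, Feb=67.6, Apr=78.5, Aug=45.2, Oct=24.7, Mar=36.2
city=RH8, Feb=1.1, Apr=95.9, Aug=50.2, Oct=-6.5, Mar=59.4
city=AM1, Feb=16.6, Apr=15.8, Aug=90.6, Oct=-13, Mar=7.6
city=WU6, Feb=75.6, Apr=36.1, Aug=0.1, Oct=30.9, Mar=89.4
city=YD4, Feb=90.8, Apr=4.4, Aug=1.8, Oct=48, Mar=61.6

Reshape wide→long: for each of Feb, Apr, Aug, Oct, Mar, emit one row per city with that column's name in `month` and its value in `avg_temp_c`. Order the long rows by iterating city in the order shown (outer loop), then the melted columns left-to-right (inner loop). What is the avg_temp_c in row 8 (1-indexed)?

50.2

25 rows total (5 × 5). Row 8: index ⌊(8-1)/5⌋ = 1 into city → RH8; (8-1) mod 5 = 2 into the melted columns → Aug.
So row 8 is (RH8, Aug, 50.2); avg_temp_c = 50.2.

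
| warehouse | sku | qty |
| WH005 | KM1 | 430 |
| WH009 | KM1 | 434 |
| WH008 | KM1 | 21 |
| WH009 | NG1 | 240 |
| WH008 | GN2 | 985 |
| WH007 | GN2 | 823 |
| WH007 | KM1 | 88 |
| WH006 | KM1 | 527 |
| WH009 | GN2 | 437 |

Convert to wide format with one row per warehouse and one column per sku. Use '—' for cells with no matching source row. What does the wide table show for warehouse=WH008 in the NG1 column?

No long-format row has warehouse=WH008 and sku=NG1, so the cell is —.

—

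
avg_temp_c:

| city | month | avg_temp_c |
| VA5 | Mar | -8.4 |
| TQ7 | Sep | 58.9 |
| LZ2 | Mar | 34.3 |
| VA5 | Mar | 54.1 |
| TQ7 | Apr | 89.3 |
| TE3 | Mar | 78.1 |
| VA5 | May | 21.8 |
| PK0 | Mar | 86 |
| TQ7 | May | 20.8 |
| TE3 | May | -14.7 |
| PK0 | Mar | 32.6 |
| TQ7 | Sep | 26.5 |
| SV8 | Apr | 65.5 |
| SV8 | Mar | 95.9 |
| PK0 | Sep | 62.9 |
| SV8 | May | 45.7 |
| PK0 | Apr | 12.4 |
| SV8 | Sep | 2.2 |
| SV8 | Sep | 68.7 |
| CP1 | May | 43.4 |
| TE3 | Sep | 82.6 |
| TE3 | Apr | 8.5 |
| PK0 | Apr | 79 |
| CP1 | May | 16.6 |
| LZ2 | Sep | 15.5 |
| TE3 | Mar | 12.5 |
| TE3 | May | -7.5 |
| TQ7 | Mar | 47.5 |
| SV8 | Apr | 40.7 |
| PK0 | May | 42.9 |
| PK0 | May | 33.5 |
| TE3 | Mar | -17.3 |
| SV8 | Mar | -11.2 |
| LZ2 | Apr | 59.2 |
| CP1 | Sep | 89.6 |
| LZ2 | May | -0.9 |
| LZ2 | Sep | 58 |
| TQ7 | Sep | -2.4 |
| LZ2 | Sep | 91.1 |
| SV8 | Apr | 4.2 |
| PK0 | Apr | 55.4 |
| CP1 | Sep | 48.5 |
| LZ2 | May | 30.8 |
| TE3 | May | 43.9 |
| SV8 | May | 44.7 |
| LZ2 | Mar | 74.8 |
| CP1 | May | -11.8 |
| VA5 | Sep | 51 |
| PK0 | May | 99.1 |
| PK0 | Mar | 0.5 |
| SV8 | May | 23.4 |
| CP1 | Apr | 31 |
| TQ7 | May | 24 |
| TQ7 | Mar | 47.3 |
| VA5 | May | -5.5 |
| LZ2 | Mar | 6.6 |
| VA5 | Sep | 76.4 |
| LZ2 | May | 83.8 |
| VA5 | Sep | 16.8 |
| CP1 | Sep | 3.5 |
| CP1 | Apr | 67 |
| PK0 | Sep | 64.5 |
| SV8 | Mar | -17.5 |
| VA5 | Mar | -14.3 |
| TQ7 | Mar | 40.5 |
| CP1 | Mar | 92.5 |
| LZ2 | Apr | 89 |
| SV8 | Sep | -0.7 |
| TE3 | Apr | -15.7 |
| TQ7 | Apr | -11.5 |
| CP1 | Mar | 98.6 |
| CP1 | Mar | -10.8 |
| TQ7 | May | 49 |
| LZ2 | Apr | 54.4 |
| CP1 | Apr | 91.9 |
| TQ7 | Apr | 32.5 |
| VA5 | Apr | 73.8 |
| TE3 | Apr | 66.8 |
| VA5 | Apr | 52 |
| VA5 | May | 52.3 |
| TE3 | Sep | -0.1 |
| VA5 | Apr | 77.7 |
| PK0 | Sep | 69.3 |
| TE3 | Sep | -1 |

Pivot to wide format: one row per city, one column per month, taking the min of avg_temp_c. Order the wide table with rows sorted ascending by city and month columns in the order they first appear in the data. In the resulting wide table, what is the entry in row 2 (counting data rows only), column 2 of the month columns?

15.5

With rows sorted ascending by city, row 2 is city=LZ2. month columns in first-appearance order: Mar, Sep, Apr, May; column 2 is Sep.
Long rows with city=LZ2, month=Sep: min(15.5, 58, 91.1) = 15.5.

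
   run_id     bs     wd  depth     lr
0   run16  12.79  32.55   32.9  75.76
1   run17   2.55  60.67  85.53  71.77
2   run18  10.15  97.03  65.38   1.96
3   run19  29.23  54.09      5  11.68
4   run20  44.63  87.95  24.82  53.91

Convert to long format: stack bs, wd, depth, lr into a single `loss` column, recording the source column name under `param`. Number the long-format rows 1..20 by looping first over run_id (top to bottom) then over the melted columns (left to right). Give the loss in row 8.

20 rows total (5 × 4). Row 8: index ⌊(8-1)/4⌋ = 1 into run_id → run17; (8-1) mod 4 = 3 into the melted columns → lr.
So row 8 is (run17, lr, 71.77); loss = 71.77.

71.77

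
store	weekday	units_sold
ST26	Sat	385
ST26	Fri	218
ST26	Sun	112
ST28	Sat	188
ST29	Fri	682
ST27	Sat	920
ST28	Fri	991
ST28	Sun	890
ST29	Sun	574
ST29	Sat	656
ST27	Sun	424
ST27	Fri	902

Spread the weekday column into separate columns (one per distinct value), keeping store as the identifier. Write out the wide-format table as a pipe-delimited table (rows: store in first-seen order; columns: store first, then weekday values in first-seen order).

Columns: store plus the 3 distinct weekday values (Sat, Fri, Sun).
For example, row ST26 column Sat takes units_sold=385 from the long row (ST26, Sat).

| store | Sat | Fri | Sun |
| ST26 | 385 | 218 | 112 |
| ST28 | 188 | 991 | 890 |
| ST29 | 656 | 682 | 574 |
| ST27 | 920 | 902 | 424 |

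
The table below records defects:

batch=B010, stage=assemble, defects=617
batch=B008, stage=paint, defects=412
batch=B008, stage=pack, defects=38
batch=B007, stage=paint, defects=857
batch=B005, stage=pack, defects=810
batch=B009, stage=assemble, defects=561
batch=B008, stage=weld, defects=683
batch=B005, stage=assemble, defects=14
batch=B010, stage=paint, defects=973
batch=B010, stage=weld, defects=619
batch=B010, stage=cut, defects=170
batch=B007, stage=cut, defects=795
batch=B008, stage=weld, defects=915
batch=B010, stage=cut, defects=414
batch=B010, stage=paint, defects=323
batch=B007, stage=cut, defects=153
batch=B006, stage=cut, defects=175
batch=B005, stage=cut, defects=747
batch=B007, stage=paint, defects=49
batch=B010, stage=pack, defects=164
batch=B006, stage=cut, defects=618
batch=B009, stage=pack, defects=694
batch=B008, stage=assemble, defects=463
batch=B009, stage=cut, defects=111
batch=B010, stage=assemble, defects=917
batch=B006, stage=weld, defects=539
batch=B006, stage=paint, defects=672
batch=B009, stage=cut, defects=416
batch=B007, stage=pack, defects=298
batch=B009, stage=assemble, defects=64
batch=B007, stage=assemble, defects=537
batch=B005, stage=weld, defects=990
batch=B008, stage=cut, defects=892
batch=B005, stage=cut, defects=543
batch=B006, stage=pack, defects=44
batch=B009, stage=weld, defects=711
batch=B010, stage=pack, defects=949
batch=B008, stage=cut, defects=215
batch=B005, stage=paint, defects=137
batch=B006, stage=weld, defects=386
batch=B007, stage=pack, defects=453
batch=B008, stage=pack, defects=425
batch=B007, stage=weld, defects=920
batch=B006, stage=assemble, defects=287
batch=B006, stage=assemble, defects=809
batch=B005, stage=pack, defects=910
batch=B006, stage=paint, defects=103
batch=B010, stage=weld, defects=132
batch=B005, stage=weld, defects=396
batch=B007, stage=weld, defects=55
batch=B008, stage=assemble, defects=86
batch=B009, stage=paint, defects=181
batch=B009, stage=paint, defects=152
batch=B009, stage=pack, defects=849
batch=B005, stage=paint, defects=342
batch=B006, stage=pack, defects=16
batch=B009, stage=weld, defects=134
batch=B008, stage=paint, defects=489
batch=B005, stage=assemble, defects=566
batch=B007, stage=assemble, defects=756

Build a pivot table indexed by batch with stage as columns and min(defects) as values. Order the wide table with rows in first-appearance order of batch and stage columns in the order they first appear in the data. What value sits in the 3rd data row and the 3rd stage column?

298

With rows in first-appearance order of batch, row 3 is batch=B007. stage columns in first-appearance order: assemble, paint, pack, weld, cut; column 3 is pack.
Long rows with batch=B007, stage=pack: min(298, 453) = 298.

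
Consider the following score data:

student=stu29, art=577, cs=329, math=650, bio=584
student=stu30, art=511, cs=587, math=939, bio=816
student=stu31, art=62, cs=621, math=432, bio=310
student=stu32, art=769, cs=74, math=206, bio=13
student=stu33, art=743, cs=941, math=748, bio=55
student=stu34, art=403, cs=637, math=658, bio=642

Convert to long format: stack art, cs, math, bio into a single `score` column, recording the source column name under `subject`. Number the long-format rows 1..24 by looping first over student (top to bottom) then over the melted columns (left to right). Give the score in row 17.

743

24 rows total (6 × 4). Row 17: index ⌊(17-1)/4⌋ = 4 into student → stu33; (17-1) mod 4 = 0 into the melted columns → art.
So row 17 is (stu33, art, 743); score = 743.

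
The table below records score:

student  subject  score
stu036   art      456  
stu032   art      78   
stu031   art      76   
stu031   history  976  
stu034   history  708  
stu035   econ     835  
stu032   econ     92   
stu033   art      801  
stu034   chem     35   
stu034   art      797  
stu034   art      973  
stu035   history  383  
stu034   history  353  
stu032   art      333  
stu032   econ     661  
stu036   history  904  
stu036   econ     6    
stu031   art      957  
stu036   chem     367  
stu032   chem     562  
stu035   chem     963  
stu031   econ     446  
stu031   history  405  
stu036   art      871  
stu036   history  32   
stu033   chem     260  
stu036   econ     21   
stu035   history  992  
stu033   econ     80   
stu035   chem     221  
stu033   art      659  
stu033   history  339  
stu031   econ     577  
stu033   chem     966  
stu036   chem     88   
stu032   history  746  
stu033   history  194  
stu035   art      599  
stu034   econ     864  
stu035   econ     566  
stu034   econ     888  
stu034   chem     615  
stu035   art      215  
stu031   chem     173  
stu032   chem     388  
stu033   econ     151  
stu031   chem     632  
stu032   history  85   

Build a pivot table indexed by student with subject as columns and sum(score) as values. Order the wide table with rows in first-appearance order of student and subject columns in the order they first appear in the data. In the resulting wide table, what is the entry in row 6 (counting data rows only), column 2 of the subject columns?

With rows in first-appearance order of student, row 6 is student=stu033. subject columns in first-appearance order: art, history, econ, chem; column 2 is history.
Long rows with student=stu033, subject=history: 339 + 194 = 533.

533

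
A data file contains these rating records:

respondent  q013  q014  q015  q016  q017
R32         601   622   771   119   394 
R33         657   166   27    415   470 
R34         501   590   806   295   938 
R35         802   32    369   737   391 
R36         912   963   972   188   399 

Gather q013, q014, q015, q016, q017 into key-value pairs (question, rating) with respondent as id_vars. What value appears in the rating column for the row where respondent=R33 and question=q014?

Unpivoting turns each (respondent, wide-column) pair into one long row.
The wide cell at row R33, column q014 holds 166, so the long row (R33, q014) has rating=166.

166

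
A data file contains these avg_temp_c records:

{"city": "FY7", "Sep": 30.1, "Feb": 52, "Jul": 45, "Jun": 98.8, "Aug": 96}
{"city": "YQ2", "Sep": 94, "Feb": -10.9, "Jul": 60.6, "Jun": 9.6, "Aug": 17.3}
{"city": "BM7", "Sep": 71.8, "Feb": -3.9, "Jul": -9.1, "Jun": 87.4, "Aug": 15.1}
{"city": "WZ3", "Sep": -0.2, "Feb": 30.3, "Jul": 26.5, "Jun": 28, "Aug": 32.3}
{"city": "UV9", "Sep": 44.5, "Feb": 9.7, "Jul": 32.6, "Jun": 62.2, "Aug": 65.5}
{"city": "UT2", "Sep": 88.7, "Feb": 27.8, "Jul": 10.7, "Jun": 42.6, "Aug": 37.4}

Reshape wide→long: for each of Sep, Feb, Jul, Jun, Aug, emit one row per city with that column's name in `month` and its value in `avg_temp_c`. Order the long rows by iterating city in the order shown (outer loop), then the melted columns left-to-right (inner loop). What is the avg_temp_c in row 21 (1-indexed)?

30 rows total (6 × 5). Row 21: index ⌊(21-1)/5⌋ = 4 into city → UV9; (21-1) mod 5 = 0 into the melted columns → Sep.
So row 21 is (UV9, Sep, 44.5); avg_temp_c = 44.5.

44.5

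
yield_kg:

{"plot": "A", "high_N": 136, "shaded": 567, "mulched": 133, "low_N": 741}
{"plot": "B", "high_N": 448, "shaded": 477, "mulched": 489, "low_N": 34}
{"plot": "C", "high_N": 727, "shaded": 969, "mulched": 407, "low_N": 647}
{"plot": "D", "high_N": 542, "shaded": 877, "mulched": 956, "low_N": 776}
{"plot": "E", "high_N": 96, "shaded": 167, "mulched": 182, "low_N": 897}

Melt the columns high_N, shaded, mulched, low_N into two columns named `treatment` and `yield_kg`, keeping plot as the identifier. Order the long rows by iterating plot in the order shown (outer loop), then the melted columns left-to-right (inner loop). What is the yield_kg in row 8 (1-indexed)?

20 rows total (5 × 4). Row 8: index ⌊(8-1)/4⌋ = 1 into plot → B; (8-1) mod 4 = 3 into the melted columns → low_N.
So row 8 is (B, low_N, 34); yield_kg = 34.

34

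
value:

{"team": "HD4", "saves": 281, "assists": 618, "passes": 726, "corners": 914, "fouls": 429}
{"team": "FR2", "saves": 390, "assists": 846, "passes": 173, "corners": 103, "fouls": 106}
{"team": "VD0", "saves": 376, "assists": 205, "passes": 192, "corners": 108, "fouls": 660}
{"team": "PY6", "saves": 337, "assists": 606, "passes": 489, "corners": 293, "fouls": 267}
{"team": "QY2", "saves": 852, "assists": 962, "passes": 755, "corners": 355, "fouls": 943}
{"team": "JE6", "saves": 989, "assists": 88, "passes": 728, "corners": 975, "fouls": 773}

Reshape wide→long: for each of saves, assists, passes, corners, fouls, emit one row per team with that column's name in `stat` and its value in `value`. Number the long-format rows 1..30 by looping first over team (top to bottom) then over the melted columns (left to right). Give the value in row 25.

30 rows total (6 × 5). Row 25: index ⌊(25-1)/5⌋ = 4 into team → QY2; (25-1) mod 5 = 4 into the melted columns → fouls.
So row 25 is (QY2, fouls, 943); value = 943.

943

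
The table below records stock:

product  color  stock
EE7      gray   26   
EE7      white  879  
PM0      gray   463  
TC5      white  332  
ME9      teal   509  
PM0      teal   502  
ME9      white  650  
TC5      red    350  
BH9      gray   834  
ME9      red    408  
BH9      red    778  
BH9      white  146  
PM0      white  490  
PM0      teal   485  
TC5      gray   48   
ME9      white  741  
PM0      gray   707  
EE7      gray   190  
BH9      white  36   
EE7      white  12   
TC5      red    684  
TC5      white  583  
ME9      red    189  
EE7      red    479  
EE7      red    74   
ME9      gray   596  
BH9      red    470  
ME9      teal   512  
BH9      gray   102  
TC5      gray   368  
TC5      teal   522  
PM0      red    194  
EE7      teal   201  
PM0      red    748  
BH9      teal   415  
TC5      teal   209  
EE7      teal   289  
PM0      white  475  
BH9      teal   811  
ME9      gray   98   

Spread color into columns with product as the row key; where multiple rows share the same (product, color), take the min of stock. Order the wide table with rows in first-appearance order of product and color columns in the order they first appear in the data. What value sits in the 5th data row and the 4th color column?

With rows in first-appearance order of product, row 5 is product=BH9. color columns in first-appearance order: gray, white, teal, red; column 4 is red.
Long rows with product=BH9, color=red: min(778, 470) = 470.

470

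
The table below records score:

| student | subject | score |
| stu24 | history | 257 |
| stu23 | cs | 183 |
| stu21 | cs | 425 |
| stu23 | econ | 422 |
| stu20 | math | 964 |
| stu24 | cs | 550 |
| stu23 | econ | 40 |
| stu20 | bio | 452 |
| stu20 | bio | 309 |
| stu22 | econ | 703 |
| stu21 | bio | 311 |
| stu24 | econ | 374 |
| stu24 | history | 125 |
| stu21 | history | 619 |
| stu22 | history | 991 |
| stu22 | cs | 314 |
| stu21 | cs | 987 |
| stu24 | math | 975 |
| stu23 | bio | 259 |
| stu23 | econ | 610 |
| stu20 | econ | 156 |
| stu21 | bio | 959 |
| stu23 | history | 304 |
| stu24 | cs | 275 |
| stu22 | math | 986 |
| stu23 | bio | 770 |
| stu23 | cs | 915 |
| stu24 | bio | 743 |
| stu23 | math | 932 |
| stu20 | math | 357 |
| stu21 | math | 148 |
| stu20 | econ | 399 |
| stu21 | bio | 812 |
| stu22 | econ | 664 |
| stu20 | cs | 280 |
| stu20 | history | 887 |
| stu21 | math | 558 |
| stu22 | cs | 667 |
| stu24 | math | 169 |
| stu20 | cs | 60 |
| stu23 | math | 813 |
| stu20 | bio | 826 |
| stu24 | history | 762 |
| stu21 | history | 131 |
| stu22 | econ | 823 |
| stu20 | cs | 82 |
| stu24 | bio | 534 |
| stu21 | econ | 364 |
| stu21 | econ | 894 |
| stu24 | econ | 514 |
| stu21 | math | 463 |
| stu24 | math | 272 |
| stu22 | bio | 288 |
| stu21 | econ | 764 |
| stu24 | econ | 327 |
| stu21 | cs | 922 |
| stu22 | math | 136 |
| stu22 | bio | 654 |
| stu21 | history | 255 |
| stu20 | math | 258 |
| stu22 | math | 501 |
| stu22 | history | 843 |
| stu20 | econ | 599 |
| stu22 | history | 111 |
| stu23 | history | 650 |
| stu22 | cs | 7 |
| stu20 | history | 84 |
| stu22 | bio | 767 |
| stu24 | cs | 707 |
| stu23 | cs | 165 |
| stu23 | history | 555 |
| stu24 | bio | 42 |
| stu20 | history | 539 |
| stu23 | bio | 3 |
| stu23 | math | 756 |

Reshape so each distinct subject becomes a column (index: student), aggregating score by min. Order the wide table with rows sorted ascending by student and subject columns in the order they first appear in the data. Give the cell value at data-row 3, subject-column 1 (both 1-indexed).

111

With rows sorted ascending by student, row 3 is student=stu22. subject columns in first-appearance order: history, cs, econ, math, bio; column 1 is history.
Long rows with student=stu22, subject=history: min(991, 843, 111) = 111.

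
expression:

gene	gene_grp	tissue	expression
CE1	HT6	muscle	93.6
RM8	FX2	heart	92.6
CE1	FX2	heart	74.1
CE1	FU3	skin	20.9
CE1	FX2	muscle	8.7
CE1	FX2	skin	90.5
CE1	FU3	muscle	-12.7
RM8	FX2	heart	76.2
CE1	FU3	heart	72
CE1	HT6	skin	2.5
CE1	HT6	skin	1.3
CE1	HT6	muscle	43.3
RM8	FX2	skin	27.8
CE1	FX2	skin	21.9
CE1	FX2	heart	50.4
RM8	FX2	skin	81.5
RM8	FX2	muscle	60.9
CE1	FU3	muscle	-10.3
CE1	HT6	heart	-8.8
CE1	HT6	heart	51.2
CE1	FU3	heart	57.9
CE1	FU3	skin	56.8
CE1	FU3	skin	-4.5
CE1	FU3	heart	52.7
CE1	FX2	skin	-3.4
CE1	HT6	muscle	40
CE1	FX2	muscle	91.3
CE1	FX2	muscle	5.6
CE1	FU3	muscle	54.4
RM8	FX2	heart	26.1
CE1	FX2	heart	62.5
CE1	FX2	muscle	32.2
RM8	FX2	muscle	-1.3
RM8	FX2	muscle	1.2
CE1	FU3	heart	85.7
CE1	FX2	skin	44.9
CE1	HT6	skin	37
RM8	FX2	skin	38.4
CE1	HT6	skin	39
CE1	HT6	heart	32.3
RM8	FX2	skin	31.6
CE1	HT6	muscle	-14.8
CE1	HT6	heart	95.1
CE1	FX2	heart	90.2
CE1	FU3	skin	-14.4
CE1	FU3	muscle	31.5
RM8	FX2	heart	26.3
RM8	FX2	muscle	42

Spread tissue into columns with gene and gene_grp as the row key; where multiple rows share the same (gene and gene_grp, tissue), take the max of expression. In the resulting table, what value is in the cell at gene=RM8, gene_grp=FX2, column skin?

81.5

Rows with gene=RM8, gene_grp=FX2 and tissue=skin: expression values are 27.8, 81.5, 38.4, 31.6.
max(27.8, 81.5, 38.4, 31.6) = 81.5.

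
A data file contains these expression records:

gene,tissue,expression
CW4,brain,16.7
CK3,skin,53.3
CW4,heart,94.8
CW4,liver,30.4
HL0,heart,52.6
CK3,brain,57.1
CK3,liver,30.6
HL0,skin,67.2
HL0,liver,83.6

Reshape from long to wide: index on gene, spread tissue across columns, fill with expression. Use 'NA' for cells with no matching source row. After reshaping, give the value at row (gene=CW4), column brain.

The long row with gene=CW4, tissue=brain has expression=16.7.

16.7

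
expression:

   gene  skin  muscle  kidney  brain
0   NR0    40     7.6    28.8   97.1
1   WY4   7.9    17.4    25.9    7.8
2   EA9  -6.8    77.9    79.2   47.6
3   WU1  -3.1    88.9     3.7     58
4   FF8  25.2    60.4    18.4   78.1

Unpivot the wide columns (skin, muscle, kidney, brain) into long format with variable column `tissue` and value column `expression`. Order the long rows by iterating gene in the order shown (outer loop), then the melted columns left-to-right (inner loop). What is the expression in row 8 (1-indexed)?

7.8

20 rows total (5 × 4). Row 8: index ⌊(8-1)/4⌋ = 1 into gene → WY4; (8-1) mod 4 = 3 into the melted columns → brain.
So row 8 is (WY4, brain, 7.8); expression = 7.8.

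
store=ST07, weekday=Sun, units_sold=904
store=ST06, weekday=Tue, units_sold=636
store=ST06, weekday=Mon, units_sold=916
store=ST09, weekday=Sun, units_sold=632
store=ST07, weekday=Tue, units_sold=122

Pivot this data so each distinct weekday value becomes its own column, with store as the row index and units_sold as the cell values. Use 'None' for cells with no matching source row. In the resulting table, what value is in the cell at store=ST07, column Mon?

None

No long-format row has store=ST07 and weekday=Mon, so the cell is None.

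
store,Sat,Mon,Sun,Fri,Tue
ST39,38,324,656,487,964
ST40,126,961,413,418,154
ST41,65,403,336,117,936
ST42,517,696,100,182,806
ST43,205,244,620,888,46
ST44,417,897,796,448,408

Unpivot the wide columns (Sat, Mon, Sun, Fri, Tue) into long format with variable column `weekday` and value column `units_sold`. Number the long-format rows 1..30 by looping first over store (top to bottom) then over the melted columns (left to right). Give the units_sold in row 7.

961

30 rows total (6 × 5). Row 7: index ⌊(7-1)/5⌋ = 1 into store → ST40; (7-1) mod 5 = 1 into the melted columns → Mon.
So row 7 is (ST40, Mon, 961); units_sold = 961.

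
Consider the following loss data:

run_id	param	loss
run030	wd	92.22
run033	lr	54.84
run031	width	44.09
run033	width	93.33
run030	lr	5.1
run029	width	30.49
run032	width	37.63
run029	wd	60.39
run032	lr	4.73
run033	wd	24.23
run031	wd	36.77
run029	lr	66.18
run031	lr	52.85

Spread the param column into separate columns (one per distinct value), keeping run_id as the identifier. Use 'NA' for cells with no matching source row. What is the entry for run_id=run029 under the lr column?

66.18

The long row with run_id=run029, param=lr has loss=66.18.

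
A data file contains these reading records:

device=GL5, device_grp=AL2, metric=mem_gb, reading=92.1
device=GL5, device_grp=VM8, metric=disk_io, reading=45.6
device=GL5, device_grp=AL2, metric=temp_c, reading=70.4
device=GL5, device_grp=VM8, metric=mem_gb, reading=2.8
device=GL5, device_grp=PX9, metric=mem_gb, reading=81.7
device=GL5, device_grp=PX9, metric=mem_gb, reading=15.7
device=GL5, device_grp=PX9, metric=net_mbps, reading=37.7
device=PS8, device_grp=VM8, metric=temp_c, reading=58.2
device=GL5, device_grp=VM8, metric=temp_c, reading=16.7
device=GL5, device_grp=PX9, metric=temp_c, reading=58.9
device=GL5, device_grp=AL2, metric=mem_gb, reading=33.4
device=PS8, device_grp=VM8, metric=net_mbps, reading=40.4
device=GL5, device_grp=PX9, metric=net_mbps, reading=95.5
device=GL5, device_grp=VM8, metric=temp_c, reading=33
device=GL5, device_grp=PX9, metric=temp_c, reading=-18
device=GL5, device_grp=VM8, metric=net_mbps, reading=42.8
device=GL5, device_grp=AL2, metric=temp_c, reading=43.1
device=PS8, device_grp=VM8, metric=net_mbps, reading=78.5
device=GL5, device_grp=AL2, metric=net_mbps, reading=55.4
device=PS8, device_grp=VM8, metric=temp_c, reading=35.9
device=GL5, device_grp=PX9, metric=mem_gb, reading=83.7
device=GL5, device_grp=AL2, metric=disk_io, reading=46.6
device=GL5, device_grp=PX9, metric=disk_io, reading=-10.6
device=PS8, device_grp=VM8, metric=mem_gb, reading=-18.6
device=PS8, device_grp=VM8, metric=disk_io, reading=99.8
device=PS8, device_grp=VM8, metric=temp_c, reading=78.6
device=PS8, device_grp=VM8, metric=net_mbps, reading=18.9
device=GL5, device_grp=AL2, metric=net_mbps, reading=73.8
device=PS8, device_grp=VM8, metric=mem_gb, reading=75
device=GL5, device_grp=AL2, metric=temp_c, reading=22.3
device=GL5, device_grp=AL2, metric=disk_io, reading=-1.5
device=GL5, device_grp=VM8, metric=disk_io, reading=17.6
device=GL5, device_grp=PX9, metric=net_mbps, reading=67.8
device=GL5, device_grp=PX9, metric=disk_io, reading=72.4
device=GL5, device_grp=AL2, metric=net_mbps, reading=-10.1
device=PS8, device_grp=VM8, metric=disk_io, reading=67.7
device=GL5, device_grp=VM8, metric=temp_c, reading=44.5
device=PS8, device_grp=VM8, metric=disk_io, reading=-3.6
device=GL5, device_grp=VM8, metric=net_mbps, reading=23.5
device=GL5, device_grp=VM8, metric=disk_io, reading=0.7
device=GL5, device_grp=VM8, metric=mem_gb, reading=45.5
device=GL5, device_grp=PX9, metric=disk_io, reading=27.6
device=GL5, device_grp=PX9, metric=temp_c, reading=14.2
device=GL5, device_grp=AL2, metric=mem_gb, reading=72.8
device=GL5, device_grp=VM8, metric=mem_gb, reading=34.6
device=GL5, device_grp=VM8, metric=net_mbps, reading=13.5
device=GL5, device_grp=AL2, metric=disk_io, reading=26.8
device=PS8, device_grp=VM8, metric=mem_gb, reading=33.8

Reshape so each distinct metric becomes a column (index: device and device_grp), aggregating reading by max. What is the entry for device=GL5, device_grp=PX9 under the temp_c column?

58.9

Rows with device=GL5, device_grp=PX9 and metric=temp_c: reading values are 58.9, -18, 14.2.
max(58.9, -18, 14.2) = 58.9.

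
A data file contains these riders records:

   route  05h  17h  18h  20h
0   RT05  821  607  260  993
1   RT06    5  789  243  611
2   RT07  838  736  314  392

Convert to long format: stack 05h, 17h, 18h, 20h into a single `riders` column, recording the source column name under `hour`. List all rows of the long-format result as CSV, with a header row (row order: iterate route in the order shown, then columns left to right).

route,hour,riders
RT05,05h,821
RT05,17h,607
RT05,18h,260
RT05,20h,993
RT06,05h,5
RT06,17h,789
RT06,18h,243
RT06,20h,611
RT07,05h,838
RT07,17h,736
RT07,18h,314
RT07,20h,392

Each (route, column) pair becomes one row: 3 × 4 = 12 rows.
For example, (RT05, 05h) → riders=821.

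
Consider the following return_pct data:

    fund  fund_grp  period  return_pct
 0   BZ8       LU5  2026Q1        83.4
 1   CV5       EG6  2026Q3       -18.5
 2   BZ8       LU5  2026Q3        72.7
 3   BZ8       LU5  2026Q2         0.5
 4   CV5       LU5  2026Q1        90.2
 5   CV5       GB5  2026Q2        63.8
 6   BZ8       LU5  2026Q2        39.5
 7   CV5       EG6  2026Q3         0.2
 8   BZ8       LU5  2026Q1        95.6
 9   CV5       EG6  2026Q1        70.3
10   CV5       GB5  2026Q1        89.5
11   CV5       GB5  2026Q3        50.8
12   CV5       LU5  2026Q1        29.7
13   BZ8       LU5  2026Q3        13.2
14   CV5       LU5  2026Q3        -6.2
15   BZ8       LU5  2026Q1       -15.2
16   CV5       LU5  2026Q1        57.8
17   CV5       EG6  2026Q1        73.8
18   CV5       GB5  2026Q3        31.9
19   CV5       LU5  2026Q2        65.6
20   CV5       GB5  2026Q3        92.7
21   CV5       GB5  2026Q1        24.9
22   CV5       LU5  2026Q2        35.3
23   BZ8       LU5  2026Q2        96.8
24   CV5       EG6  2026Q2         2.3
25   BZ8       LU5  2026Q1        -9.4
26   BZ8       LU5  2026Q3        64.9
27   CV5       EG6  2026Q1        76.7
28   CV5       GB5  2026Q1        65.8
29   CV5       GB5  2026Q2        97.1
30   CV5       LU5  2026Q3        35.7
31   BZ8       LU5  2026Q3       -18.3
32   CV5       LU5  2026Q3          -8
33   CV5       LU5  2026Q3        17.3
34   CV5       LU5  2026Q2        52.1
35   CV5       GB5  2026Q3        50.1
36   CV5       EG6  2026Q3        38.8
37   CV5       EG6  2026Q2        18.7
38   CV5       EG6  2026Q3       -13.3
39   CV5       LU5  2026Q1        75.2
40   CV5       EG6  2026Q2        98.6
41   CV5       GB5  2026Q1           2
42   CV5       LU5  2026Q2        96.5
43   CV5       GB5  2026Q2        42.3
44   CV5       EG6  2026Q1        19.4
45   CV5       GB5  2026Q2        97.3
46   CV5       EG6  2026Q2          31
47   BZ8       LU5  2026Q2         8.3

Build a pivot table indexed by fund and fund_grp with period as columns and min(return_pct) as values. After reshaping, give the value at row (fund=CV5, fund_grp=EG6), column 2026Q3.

Rows with fund=CV5, fund_grp=EG6 and period=2026Q3: return_pct values are -18.5, 0.2, 38.8, -13.3.
min(-18.5, 0.2, 38.8, -13.3) = -18.5.

-18.5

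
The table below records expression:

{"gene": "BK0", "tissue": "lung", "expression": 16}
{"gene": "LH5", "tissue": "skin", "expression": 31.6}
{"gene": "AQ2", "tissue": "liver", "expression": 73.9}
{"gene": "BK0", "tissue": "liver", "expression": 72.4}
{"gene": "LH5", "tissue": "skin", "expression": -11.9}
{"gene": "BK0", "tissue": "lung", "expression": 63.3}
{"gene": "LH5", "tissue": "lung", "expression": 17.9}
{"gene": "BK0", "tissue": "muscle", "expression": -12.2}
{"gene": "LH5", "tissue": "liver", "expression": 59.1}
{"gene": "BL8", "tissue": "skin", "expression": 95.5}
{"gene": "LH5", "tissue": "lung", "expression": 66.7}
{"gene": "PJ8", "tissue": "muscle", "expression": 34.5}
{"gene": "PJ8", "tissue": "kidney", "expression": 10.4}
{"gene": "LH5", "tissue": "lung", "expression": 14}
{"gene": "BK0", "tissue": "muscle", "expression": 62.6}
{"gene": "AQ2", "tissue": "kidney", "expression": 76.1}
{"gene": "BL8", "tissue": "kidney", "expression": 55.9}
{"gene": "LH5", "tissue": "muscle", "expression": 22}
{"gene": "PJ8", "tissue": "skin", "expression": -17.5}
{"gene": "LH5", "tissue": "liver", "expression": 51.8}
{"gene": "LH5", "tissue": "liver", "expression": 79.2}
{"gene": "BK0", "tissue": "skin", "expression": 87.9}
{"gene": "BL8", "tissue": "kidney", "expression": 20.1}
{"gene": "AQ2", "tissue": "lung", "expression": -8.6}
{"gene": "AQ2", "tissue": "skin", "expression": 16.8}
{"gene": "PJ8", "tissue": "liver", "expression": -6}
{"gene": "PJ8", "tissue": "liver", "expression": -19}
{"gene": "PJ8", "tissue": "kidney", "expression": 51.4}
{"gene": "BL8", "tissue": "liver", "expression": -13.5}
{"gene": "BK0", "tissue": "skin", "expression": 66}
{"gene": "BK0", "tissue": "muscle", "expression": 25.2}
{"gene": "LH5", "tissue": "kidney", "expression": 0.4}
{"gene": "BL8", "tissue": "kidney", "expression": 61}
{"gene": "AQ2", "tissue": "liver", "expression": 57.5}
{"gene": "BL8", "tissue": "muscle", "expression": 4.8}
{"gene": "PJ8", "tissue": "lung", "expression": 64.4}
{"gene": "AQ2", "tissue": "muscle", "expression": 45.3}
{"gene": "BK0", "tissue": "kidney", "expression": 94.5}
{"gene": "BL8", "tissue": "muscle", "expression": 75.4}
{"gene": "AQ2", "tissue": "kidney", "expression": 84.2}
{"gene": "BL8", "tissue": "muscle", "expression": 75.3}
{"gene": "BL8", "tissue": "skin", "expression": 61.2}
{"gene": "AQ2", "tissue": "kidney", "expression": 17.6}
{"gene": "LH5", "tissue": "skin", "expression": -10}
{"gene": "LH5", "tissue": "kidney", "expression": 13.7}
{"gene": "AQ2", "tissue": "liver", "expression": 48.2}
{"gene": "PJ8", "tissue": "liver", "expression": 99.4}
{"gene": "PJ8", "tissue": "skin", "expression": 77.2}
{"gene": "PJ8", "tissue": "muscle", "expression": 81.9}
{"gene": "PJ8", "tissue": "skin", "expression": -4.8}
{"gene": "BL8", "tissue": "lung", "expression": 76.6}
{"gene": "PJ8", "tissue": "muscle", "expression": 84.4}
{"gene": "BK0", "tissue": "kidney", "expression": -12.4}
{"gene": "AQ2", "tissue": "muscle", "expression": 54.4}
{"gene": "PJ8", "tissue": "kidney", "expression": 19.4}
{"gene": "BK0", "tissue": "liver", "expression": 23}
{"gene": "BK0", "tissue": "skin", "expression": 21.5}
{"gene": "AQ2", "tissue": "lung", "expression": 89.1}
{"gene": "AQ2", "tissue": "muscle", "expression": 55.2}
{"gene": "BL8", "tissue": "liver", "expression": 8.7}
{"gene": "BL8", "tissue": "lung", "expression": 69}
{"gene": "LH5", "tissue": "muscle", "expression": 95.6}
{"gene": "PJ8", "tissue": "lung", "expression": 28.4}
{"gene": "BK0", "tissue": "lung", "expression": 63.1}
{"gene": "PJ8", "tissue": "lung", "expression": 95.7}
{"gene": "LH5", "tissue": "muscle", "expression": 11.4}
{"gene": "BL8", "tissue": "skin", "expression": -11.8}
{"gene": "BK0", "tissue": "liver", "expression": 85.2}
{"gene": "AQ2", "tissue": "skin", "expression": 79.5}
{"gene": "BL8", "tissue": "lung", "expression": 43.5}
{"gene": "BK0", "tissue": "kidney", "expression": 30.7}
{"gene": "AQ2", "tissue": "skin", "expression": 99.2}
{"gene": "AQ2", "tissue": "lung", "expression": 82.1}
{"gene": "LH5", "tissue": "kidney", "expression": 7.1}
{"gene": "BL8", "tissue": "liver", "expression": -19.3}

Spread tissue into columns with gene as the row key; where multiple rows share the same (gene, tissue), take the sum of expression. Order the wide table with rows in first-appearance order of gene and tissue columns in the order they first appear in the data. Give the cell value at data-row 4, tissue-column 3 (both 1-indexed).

With rows in first-appearance order of gene, row 4 is gene=BL8. tissue columns in first-appearance order: lung, skin, liver, muscle, kidney; column 3 is liver.
Long rows with gene=BL8, tissue=liver: -13.5 + 8.7 + -19.3 = -24.1.

-24.1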